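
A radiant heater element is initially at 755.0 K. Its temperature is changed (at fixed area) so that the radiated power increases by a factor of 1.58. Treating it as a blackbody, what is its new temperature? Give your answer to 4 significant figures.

T₂ ≈ 846.5 K

P ∝ T⁴, so T₂/T₁ = (P₂/P₁)^(1/4) = (1.58)^(1/4) = 1.12115.
T₂ = 755.0 × 1.12115 = 846.5 K.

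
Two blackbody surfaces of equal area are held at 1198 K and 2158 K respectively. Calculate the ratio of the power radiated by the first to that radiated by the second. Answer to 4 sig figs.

With equal areas, P₁/P₂ = (T₁/T₂)⁴ = (1198/2158)⁴ = 0.09498.

P₁/P₂ ≈ 0.09498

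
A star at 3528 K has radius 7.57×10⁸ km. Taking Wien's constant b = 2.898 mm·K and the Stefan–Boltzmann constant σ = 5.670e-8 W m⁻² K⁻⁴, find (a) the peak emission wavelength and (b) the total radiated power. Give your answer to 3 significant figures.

(a) λ_max = b/T = 2.898×10⁻³/3528 = 8.214×10⁻⁷ m = 821 nm.
Surface area A = 4πR² = 4π(7.57×10¹¹ m)² = 7.20115×10²⁴ m².
(b) P = σAT⁴ = 5.670×10⁻⁸×7.20115×10²⁴×(3528)⁴ = 6.33×10³¹ W.

λ_max ≈ 821 nm; P ≈ 6.33×10³¹ W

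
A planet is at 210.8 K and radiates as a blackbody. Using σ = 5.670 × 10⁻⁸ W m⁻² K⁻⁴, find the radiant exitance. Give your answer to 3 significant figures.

I ≈ 112 W/m²

Stefan–Boltzmann: I = σT⁴ = 5.670×10⁻⁸ × (210.8)⁴ = 112 W/m².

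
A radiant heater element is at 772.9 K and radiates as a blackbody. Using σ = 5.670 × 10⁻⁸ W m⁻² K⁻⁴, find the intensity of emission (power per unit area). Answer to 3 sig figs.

Stefan–Boltzmann: I = σT⁴ = 5.670×10⁻⁸ × (772.9)⁴ = 2.02×10⁴ W/m².

I ≈ 2.02×10⁴ W/m²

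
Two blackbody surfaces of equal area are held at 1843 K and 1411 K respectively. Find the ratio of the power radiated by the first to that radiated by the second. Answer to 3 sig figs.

P₁/P₂ ≈ 2.91

With equal areas, P₁/P₂ = (T₁/T₂)⁴ = (1843/1411)⁴ = 2.91.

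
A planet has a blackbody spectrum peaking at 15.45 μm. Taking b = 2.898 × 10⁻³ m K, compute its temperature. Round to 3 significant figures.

T ≈ 188 K

Wien's law gives T = b/λ_max = (2.898×10⁻³ m·K)/(1.545×10⁻⁵ m) = 188 K.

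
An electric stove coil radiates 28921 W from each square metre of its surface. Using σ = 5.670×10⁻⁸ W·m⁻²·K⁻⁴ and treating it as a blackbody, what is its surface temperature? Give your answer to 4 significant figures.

I = σT⁴, so T = (I/σ)^(1/4) = (28921/(5.670×10⁻⁸))^(1/4) = 845.1 K.

T ≈ 845.1 K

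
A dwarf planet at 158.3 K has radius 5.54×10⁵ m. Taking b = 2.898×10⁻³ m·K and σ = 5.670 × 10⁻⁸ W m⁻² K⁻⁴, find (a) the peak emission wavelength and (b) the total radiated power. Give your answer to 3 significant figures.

(a) λ_max = b/T = 2.898×10⁻³/158.3 = 1.831×10⁻⁵ m = 18.3 μm.
Surface area A = 4πR² = 4π(5.54×10⁵ m)² = 3.85682×10¹² m².
(b) P = σAT⁴ = 5.670×10⁻⁸×3.85682×10¹²×(158.3)⁴ = 1.37×10¹⁴ W.

λ_max ≈ 18.3 μm; P ≈ 1.37×10¹⁴ W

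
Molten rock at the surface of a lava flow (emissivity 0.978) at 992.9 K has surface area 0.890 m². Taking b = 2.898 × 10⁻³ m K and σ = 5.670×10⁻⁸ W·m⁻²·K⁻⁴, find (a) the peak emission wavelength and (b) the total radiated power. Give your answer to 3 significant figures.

λ_max ≈ 2.92 μm; P ≈ 4.80×10⁴ W

(a) λ_max = b/T = 2.898×10⁻³/992.9 = 2.919×10⁻⁶ m = 2.92 μm.
Area A = 0.890 m².
(b) P = εσAT⁴ = 0.978×5.670×10⁻⁸×0.890×(992.9)⁴ = 4.80×10⁴ W.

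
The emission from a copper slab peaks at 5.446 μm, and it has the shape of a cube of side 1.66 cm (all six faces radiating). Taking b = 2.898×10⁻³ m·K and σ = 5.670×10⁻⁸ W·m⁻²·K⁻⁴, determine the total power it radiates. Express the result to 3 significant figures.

Wien's law: T = b/λ_max = 2.898×10⁻³/5.446×10⁻⁶ = 532.134 K.
Area A = 6s² = 6×(0.0166 m)² = 1.65336×10⁻³ m².
Then P = σAT⁴ = 5.670×10⁻⁸×1.65336×10⁻³×(532.134)⁴ = 7.52 W.

P ≈ 7.52 W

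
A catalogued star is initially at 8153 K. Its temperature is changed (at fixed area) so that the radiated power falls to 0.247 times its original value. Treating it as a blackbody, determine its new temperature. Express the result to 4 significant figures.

P ∝ T⁴, so T₂/T₁ = (P₂/P₁)^(1/4) = (0.247)^(1/4) = 0.704976.
T₂ = 8153 × 0.704976 = 5748 K.

T₂ ≈ 5748 K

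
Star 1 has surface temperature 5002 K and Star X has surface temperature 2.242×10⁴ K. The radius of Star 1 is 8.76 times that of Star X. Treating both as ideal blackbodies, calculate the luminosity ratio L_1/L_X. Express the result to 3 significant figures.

L ∝ R²T⁴, so L_1/L_X = (R_1/R_X)²(T_1/T_X)⁴ = (8.76)² × (5002/2.242×10⁴)⁴ = 76.7376 × 2.47761×10⁻³ = 0.190.

L_1/L_X ≈ 0.190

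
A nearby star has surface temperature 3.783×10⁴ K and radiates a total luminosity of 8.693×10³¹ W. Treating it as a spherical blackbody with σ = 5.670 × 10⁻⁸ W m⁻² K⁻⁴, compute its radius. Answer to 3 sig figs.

L = 4πR²σT⁴ ⇒ R = √(L/(4πσT⁴)).
σT⁴ = 1.16126×10¹¹ W/m², so R = √(8.693×10³¹/(4π×1.16126×10¹¹)) = 7.72×10⁹ m.

R ≈ 7.72×10⁹ m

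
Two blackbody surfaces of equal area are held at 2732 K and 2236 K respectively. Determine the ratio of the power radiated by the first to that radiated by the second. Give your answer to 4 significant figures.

With equal areas, P₁/P₂ = (T₁/T₂)⁴ = (2732/2236)⁴ = 2.229.

P₁/P₂ ≈ 2.229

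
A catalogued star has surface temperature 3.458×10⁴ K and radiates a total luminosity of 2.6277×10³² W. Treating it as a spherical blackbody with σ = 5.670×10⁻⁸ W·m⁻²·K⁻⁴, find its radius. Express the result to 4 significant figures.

R ≈ 1.606×10¹⁰ m

L = 4πR²σT⁴ ⇒ R = √(L/(4πσT⁴)).
σT⁴ = 8.10743×10¹⁰ W/m², so R = √(2.6277×10³²/(4π×8.10743×10¹⁰)) = 1.606×10¹⁰ m.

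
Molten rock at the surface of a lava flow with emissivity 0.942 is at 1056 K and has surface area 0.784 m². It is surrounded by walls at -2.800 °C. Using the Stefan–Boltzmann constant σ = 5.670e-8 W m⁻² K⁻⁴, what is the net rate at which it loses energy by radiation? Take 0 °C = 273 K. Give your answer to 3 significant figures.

Net loss ≈ 5.18×10⁴ W

Surroundings: T = -2.800 °C + 273 = 270.200 K.
Area A = 0.784 m².
Net radiated power P_net = εσA(T⁴ − T₀⁴) = 0.942×5.670×10⁻⁸×0.784×(1056⁴ − 270.200⁴).
T⁴ − T₀⁴ = 1.24353×10¹² − 5.33017×10⁹ = 1.23820×10¹² K⁴, so P_net = 5.18×10⁴ W.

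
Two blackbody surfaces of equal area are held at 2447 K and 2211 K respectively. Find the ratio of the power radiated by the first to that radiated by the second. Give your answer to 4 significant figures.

P₁/P₂ ≈ 1.500

With equal areas, P₁/P₂ = (T₁/T₂)⁴ = (2447/2211)⁴ = 1.500.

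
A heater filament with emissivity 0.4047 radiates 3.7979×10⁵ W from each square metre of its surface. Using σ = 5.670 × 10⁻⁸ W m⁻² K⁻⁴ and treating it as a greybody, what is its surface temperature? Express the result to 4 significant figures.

I = εσT⁴, so T = (I/εσ)^(1/4) = (3.7979×10⁵/(0.4047×5.670×10⁻⁸))^(1/4) = 2017 K.

T ≈ 2017 K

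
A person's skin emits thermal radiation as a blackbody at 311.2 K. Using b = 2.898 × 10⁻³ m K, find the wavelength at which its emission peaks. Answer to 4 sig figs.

Wien's displacement law: λ_max = b/T = (2.898×10⁻³ m·K)/(311.2 K) = 9.3123×10⁻⁶ m.
That is 9.312 μm, in the infrared range.

λ_max ≈ 9.312 μm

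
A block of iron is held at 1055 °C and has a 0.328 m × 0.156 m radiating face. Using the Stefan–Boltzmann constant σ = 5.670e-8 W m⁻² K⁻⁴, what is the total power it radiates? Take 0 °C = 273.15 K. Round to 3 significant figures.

P ≈ 9.03×10³ W

T = 1055 °C + 273.15 = 1328.15 K.
Area A = 0.328 × 0.156 = 0.051168 m².
P = σAT⁴ = 5.670×10⁻⁸ × 0.051168 × (1328.15)⁴ = 9.03×10³ W.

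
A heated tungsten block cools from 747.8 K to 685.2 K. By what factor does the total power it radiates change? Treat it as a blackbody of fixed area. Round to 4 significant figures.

P ∝ T⁴, so P₂/P₁ = (T₂/T₁)⁴ = (685.2/747.8)⁴ = (0.916288)⁴ = 0.7049.

P₂/P₁ ≈ 0.7049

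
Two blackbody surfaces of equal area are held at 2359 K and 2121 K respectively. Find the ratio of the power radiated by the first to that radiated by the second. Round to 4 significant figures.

P₁/P₂ ≈ 1.530

With equal areas, P₁/P₂ = (T₁/T₂)⁴ = (2359/2121)⁴ = 1.530.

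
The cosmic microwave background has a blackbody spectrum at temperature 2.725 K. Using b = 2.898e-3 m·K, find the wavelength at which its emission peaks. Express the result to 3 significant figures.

λ_max ≈ 1.06 mm

Wien's displacement law: λ_max = b/T = (2.898×10⁻³ m·K)/(2.725 K) = 1.063×10⁻³ m.
That is 1.06 mm, in the microwave range.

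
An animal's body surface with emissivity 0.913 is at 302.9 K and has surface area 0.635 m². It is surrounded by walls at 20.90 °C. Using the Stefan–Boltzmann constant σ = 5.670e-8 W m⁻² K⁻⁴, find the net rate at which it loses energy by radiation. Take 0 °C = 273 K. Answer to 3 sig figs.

Net loss ≈ 31.5 W

Surroundings: T = 20.90 °C + 273 = 293.90 K.
Area A = 0.635 m².
Net radiated power P_net = εσA(T⁴ − T₀⁴) = 0.913×5.670×10⁻⁸×0.635×(302.9⁴ − 293.90⁴).
T⁴ − T₀⁴ = 8.41777×10⁹ − 7.46102×10⁹ = 9.56750×10⁸ K⁴, so P_net = 31.5 W.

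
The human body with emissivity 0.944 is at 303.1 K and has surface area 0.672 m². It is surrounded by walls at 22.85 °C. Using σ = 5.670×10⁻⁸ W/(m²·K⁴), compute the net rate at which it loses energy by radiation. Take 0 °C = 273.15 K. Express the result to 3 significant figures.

Net loss ≈ 27.5 W

Surroundings: T = 22.85 °C + 273.15 = 296.00 K.
Area A = 0.672 m².
Net radiated power P_net = εσA(T⁴ − T₀⁴) = 0.944×5.670×10⁻⁸×0.672×(303.1⁴ − 296.00⁴).
T⁴ − T₀⁴ = 8.44003×10⁹ − 7.67656×10⁹ = 7.63470×10⁸ K⁴, so P_net = 27.5 W.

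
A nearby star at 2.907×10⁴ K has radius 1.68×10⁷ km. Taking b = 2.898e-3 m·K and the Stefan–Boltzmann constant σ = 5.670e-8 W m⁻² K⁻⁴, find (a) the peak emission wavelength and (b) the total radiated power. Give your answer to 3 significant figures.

(a) λ_max = b/T = 2.898×10⁻³/2.907×10⁴ = 9.969×10⁻⁸ m = 99.7 nm.
Surface area A = 4πR² = 4π(1.68×10¹⁰ m)² = 3.54673×10²¹ m².
(b) P = σAT⁴ = 5.670×10⁻⁸×3.54673×10²¹×(2.907×10⁴)⁴ = 1.44×10³² W.

λ_max ≈ 99.7 nm; P ≈ 1.44×10³² W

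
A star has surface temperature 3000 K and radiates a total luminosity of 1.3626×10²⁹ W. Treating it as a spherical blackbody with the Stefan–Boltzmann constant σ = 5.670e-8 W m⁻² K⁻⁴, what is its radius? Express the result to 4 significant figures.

L = 4πR²σT⁴ ⇒ R = √(L/(4πσT⁴)).
σT⁴ = 4.59270×10⁶ W/m², so R = √(1.3626×10²⁹/(4π×4.59270×10⁶)) = 4.859×10¹⁰ m.

R ≈ 4.859×10¹⁰ m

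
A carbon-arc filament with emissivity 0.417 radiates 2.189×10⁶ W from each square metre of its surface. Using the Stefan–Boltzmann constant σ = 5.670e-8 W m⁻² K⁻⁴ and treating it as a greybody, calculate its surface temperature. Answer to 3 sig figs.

T ≈ 3.10×10³ K

I = εσT⁴, so T = (I/εσ)^(1/4) = (2.189×10⁶/(0.417×5.670×10⁻⁸))^(1/4) = 3.10×10³ K.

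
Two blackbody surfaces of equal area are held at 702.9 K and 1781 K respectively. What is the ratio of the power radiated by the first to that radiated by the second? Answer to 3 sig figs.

P₁/P₂ ≈ 0.0243

With equal areas, P₁/P₂ = (T₁/T₂)⁴ = (702.9/1781)⁴ = 0.0243.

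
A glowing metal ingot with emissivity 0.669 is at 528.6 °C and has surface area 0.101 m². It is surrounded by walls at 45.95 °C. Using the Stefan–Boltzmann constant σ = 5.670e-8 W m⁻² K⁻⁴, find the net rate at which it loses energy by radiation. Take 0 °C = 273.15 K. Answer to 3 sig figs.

T = 528.6 °C + 273.15 = 801.75 K.
Surroundings: T = 45.95 °C + 273.15 = 319.10 K.
Area A = 0.101 m².
Net radiated power P_net = εσA(T⁴ − T₀⁴) = 0.669×5.670×10⁻⁸×0.101×(801.75⁴ − 319.10⁴).
T⁴ − T₀⁴ = 4.13196×10¹¹ − 1.03683×10¹⁰ = 4.02828×10¹¹ K⁴, so P_net = 1.54×10³ W.

Net loss ≈ 1.54×10³ W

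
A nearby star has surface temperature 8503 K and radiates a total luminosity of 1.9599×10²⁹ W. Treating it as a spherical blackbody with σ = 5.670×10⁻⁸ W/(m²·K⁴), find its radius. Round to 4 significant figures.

R ≈ 7.254×10⁹ m

L = 4πR²σT⁴ ⇒ R = √(L/(4πσT⁴)).
σT⁴ = 2.96396×10⁸ W/m², so R = √(1.9599×10²⁹/(4π×2.96396×10⁸)) = 7.254×10⁹ m.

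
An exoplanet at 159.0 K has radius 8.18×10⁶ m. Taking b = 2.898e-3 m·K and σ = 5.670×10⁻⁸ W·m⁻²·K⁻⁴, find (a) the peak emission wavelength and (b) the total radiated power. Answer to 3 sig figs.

λ_max ≈ 18.2 μm; P ≈ 3.05×10¹⁶ W

(a) λ_max = b/T = 2.898×10⁻³/159.0 = 1.823×10⁻⁵ m = 18.2 μm.
Surface area A = 4πR² = 4π(8.18×10⁶ m)² = 8.40846×10¹⁴ m².
(b) P = σAT⁴ = 5.670×10⁻⁸×8.40846×10¹⁴×(159.0)⁴ = 3.05×10¹⁶ W.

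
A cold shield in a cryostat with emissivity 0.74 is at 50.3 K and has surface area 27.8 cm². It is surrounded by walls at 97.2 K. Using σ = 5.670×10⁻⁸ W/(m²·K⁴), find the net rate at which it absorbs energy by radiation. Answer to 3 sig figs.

Net gain ≈ 9.67×10⁻³ W

Area A = 27.8 cm² = 2.78×10⁻³ m².
Net radiated power P_net = εσA(T⁴ − T₀⁴) = 0.74×5.670×10⁻⁸×2.78×10⁻³×(50.3⁴ − 97.2⁴).
T⁴ − T₀⁴ = 6.40136×10⁶ − 8.92617×10⁷ = -8.28603×10⁷ K⁴, so P_net = -9.67×10⁻³ W — negative, meaning a net gain of 9.67×10⁻³ W.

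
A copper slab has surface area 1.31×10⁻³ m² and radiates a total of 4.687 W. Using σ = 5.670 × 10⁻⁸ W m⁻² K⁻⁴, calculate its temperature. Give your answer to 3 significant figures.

T ≈ 501 K

Area A = 1.31×10⁻³ m².
P = σAT⁴ ⇒ T = (P/(σA))^(1/4) = (4.687/(5.670×10⁻⁸×1.31×10⁻³))^(1/4) = 501 K.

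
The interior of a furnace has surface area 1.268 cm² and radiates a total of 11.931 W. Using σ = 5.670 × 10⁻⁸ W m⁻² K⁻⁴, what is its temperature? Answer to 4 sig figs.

Area A = 1.268 cm² = 1.268×10⁻⁴ m².
P = σAT⁴ ⇒ T = (P/(σA))^(1/4) = (11.931/(5.670×10⁻⁸×1.268×10⁻⁴))^(1/4) = 1135 K.

T ≈ 1135 K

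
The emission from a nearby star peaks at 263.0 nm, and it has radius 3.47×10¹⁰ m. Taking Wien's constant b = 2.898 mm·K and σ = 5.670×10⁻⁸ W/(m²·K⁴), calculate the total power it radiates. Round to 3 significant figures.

P ≈ 1.26×10³¹ W

Wien's law: T = b/λ_max = 2.898×10⁻³/2.630×10⁻⁷ = 11019.0 K.
Surface area A = 4πR² = 4π(3.47×10¹⁰ m)² = 1.51310×10²² m².
Then P = σAT⁴ = 5.670×10⁻⁸×1.51310×10²²×(11019.0)⁴ = 1.26×10³¹ W.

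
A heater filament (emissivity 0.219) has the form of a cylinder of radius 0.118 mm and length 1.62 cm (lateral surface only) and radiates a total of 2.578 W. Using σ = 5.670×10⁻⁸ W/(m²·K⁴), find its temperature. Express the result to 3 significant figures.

Lateral area A = 2πrL = 2π×1.18×10⁻⁴×0.0162 = 1.20109×10⁻⁵ m².
P = εσAT⁴ ⇒ T = (P/(εσA))^(1/4) = (2.578/(0.219×5.670×10⁻⁸×1.20109×10⁻⁵))^(1/4) = 2.04×10³ K.

T ≈ 2.04×10³ K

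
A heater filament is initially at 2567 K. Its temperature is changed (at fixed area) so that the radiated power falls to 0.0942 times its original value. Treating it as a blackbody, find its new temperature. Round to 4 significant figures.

T₂ ≈ 1422 K

P ∝ T⁴, so T₂/T₁ = (P₂/P₁)^(1/4) = (0.0942)^(1/4) = 0.554004.
T₂ = 2567 × 0.554004 = 1422 K.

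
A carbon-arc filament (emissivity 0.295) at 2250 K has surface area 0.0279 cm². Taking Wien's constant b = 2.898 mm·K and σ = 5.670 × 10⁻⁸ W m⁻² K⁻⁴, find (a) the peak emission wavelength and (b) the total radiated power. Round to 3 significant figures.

(a) λ_max = b/T = 2.898×10⁻³/2250 = 1.288×10⁻⁶ m = 1.29 μm.
Area A = 0.0279 cm² = 2.79×10⁻⁶ m².
(b) P = εσAT⁴ = 0.295×5.670×10⁻⁸×2.79×10⁻⁶×(2250)⁴ = 1.20 W.

λ_max ≈ 1.29 μm; P ≈ 1.20 W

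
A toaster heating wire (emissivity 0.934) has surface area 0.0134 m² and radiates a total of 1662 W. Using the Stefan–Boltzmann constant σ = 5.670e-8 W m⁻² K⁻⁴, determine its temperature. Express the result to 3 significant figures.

T ≈ 1.24×10³ K

Area A = 0.0134 m².
P = εσAT⁴ ⇒ T = (P/(εσA))^(1/4) = (1662/(0.934×5.670×10⁻⁸×0.0134))^(1/4) = 1.24×10³ K.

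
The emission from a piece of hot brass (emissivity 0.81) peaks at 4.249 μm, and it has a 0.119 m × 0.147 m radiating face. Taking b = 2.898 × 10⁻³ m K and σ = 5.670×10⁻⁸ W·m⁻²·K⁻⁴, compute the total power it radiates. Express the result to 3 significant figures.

P ≈ 174 W

Wien's law: T = b/λ_max = 2.898×10⁻³/4.249×10⁻⁶ = 682.043 K.
Area A = 0.119 × 0.147 = 0.017493 m².
Then P = εσAT⁴ = 0.81×5.670×10⁻⁸×0.017493×(682.043)⁴ = 174 W.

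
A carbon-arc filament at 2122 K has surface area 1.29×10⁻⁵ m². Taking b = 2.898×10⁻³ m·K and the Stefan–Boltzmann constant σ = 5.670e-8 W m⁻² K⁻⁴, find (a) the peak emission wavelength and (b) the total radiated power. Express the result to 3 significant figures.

λ_max ≈ 1.37×10³ nm; P ≈ 14.8 W

(a) λ_max = b/T = 2.898×10⁻³/2122 = 1.366×10⁻⁶ m = 1.37×10³ nm.
Area A = 1.29×10⁻⁵ m².
(b) P = σAT⁴ = 5.670×10⁻⁸×1.29×10⁻⁵×(2122)⁴ = 14.8 W.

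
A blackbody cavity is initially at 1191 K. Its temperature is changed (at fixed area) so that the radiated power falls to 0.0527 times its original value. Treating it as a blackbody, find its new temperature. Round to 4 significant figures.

P ∝ T⁴, so T₂/T₁ = (P₂/P₁)^(1/4) = (0.0527)^(1/4) = 0.479129.
T₂ = 1191 × 0.479129 = 570.6 K.

T₂ ≈ 570.6 K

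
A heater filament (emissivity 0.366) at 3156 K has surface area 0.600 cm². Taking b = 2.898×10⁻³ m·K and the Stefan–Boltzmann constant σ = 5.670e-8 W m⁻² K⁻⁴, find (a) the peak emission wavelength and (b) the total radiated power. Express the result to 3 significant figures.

λ_max ≈ 918 nm; P ≈ 124 W

(a) λ_max = b/T = 2.898×10⁻³/3156 = 9.183×10⁻⁷ m = 918 nm.
Area A = 0.600 cm² = 6.00×10⁻⁵ m².
(b) P = εσAT⁴ = 0.366×5.670×10⁻⁸×6.00×10⁻⁵×(3156)⁴ = 124 W.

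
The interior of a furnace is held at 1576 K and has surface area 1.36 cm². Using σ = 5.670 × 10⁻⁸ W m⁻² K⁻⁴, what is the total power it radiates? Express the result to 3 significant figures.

Area A = 1.36 cm² = 1.36×10⁻⁴ m².
P = σAT⁴ = 5.670×10⁻⁸ × 1.36×10⁻⁴ × (1576)⁴ = 47.6 W.

P ≈ 47.6 W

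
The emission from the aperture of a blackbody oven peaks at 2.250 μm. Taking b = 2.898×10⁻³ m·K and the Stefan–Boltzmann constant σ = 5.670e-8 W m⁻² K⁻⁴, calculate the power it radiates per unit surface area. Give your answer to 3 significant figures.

Wien's law: T = b/λ_max = 2.898×10⁻³/2.250×10⁻⁶ = 1288.00 K.
Then I = σT⁴ = 5.670×10⁻⁸×(1288.00)⁴ = 1.56×10⁵ W/m².

I ≈ 1.56×10⁵ W/m²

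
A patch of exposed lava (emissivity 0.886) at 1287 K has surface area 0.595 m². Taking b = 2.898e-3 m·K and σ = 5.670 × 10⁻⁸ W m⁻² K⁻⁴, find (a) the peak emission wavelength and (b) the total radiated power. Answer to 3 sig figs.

(a) λ_max = b/T = 2.898×10⁻³/1287 = 2.252×10⁻⁶ m = 2.25 μm.
Area A = 0.595 m².
(b) P = εσAT⁴ = 0.886×5.670×10⁻⁸×0.595×(1287)⁴ = 8.20×10⁴ W.

λ_max ≈ 2.25 μm; P ≈ 8.20×10⁴ W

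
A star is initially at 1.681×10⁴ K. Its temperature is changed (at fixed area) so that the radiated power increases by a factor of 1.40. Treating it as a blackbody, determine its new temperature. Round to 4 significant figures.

P ∝ T⁴, so T₂/T₁ = (P₂/P₁)^(1/4) = (1.40)^(1/4) = 1.08776.
T₂ = 1.681×10⁴ × 1.08776 = 1.829×10⁴ K.

T₂ ≈ 1.829×10⁴ K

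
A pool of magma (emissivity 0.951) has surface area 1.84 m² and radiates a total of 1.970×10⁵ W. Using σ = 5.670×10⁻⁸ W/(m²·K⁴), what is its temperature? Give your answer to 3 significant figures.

T ≈ 1.19×10³ K

Area A = 1.84 m².
P = εσAT⁴ ⇒ T = (P/(εσA))^(1/4) = (1.970×10⁵/(0.951×5.670×10⁻⁸×1.84))^(1/4) = 1.19×10³ K.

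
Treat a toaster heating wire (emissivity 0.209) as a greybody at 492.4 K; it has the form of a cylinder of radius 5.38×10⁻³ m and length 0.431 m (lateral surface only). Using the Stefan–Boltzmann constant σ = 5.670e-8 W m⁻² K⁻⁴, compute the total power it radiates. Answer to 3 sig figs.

Lateral area A = 2πrL = 2π×5.38×10⁻³×0.431 = 0.0145693 m².
P = εσAT⁴ = 0.209 × 5.670×10⁻⁸ × 0.0145693 × (492.4)⁴ = 10.1 W.

P ≈ 10.1 W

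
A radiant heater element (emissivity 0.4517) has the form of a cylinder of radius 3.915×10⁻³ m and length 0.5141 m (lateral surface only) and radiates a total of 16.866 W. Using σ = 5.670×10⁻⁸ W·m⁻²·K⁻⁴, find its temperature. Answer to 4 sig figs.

T ≈ 477.7 K

Lateral area A = 2πrL = 2π×3.915×10⁻³×0.5141 = 0.0126462 m².
P = εσAT⁴ ⇒ T = (P/(εσA))^(1/4) = (16.866/(0.4517×5.670×10⁻⁸×0.0126462))^(1/4) = 477.7 K.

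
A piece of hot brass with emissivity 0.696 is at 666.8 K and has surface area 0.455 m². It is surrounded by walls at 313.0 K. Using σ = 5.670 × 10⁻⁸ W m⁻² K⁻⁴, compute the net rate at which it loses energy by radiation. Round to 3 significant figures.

Net loss ≈ 3.38×10³ W

Area A = 0.455 m².
Net radiated power P_net = εσA(T⁴ − T₀⁴) = 0.696×5.670×10⁻⁸×0.455×(666.8⁴ − 313.0⁴).
T⁴ − T₀⁴ = 1.97689×10¹¹ − 9.59792×10⁹ = 1.88091×10¹¹ K⁴, so P_net = 3.38×10³ W.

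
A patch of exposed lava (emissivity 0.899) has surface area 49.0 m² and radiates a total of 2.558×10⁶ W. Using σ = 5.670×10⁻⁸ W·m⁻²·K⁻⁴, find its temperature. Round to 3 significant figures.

T ≈ 1.01×10³ K

Area A = 49.0 m².
P = εσAT⁴ ⇒ T = (P/(εσA))^(1/4) = (2.558×10⁶/(0.899×5.670×10⁻⁸×49.0))^(1/4) = 1.01×10³ K.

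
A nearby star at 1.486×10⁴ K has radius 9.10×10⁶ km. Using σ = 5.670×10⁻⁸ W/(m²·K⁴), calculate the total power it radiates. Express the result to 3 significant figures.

P ≈ 2.88×10³⁰ W

Surface area A = 4πR² = 4π(9.10×10⁹ m)² = 1.04062×10²¹ m².
P = σAT⁴ = 5.670×10⁻⁸ × 1.04062×10²¹ × (1.486×10⁴)⁴ = 2.88×10³⁰ W.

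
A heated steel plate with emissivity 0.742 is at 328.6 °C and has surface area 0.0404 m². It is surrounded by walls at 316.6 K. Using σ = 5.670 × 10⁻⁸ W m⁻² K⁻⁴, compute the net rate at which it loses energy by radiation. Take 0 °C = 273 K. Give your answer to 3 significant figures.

T = 328.6 °C + 273 = 601.6 K.
Area A = 0.0404 m².
Net radiated power P_net = εσA(T⁴ − T₀⁴) = 0.742×5.670×10⁻⁸×0.0404×(601.6⁴ − 316.6⁴).
T⁴ − T₀⁴ = 1.30988×10¹¹ − 1.00472×10¹⁰ = 1.20941×10¹¹ K⁴, so P_net = 206 W.

Net loss ≈ 206 W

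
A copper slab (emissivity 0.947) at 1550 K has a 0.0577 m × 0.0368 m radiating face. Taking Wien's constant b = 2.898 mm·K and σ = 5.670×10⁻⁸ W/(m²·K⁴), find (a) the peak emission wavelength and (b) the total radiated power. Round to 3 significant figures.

(a) λ_max = b/T = 2.898×10⁻³/1550 = 1.870×10⁻⁶ m = 1.87 μm.
Area A = 0.0577 × 0.0368 = 2.12336×10⁻³ m².
(b) P = εσAT⁴ = 0.947×5.670×10⁻⁸×2.12336×10⁻³×(1550)⁴ = 658 W.

λ_max ≈ 1.87 μm; P ≈ 658 W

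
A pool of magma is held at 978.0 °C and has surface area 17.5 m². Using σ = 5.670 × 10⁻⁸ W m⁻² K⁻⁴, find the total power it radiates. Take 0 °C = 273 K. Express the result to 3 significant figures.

P ≈ 2.43×10⁶ W

T = 978.0 °C + 273 = 1251.0 K.
Area A = 17.5 m².
P = σAT⁴ = 5.670×10⁻⁸ × 17.5 × (1251.0)⁴ = 2.43×10⁶ W.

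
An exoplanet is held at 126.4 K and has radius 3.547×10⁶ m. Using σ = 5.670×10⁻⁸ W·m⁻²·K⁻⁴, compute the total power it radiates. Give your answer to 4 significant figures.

P ≈ 2.288×10¹⁵ W

Surface area A = 4πR² = 4π(3.547×10⁶ m)² = 1.58100×10¹⁴ m².
P = σAT⁴ = 5.670×10⁻⁸ × 1.58100×10¹⁴ × (126.4)⁴ = 2.288×10¹⁵ W.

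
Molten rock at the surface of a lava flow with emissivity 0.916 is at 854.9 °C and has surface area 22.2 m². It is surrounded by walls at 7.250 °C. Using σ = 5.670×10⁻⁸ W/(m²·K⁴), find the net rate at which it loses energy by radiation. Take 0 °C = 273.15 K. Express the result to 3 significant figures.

T = 854.9 °C + 273.15 = 1128.05 K.
Surroundings: T = 7.250 °C + 273.15 = 280.400 K.
Area A = 22.2 m².
Net radiated power P_net = εσA(T⁴ − T₀⁴) = 0.916×5.670×10⁻⁸×22.2×(1128.05⁴ − 280.400⁴).
T⁴ − T₀⁴ = 1.61925×10¹² − 6.18176×10⁹ = 1.61307×10¹² K⁴, so P_net = 1.86×10⁶ W.

Net loss ≈ 1.86×10⁶ W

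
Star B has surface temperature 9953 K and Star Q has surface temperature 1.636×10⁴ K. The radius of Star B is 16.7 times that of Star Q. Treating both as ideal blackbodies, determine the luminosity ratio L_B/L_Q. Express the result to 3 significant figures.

L ∝ R²T⁴, so L_B/L_Q = (R_B/R_Q)²(T_B/T_Q)⁴ = (16.7)² × (9953/1.636×10⁴)⁴ = 278.89 × 0.136988 = 38.2.

L_B/L_Q ≈ 38.2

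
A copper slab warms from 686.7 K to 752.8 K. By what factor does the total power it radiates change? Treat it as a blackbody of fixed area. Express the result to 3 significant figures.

P₂/P₁ ≈ 1.44

P ∝ T⁴, so P₂/P₁ = (T₂/T₁)⁴ = (752.8/686.7)⁴ = (1.09626)⁴ = 1.44.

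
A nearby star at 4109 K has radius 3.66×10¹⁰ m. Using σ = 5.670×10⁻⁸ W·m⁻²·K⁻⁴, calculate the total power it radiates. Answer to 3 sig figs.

P ≈ 2.72×10²⁹ W

Surface area A = 4πR² = 4π(3.66×10¹⁰ m)² = 1.68334×10²² m².
P = σAT⁴ = 5.670×10⁻⁸ × 1.68334×10²² × (4109)⁴ = 2.72×10²⁹ W.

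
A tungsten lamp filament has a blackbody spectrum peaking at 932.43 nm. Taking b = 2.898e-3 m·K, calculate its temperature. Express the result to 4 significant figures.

Wien's law gives T = b/λ_max = (2.898×10⁻³ m·K)/(9.3243×10⁻⁷ m) = 3108 K.

T ≈ 3108 K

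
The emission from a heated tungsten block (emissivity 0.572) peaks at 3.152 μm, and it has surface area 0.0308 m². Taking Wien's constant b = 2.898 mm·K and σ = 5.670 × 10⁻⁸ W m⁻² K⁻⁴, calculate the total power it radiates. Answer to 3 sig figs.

Wien's law: T = b/λ_max = 2.898×10⁻³/3.152×10⁻⁶ = 919.416 K.
Area A = 0.0308 m².
Then P = εσAT⁴ = 0.572×5.670×10⁻⁸×0.0308×(919.416)⁴ = 714 W.

P ≈ 714 W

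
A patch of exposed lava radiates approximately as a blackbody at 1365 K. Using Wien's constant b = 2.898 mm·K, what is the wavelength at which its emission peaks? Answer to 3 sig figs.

Wien's displacement law: λ_max = b/T = (2.898×10⁻³ m·K)/(1365 K) = 2.123×10⁻⁶ m.
That is 2.12 μm, in the infrared range.

λ_max ≈ 2.12 μm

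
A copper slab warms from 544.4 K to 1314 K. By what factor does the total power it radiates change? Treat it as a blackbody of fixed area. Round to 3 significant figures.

P₂/P₁ ≈ 33.9

P ∝ T⁴, so P₂/P₁ = (T₂/T₁)⁴ = (1314/544.4)⁴ = (2.41367)⁴ = 33.9.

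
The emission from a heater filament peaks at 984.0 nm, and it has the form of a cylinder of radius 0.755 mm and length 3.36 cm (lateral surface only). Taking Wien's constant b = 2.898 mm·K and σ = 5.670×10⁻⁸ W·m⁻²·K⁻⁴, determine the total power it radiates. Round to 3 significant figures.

Wien's law: T = b/λ_max = 2.898×10⁻³/9.840×10⁻⁷ = 2945.12 K.
Lateral area A = 2πrL = 2π×7.55×10⁻⁴×0.0336 = 1.59392×10⁻⁴ m².
Then P = σAT⁴ = 5.670×10⁻⁸×1.59392×10⁻⁴×(2945.12)⁴ = 680 W.

P ≈ 680 W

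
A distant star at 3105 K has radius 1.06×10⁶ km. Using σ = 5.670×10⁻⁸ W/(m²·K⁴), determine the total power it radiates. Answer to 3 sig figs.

P ≈ 7.44×10²⁵ W

Surface area A = 4πR² = 4π(1.06×10⁹ m)² = 1.41196×10¹⁹ m².
P = σAT⁴ = 5.670×10⁻⁸ × 1.41196×10¹⁹ × (3105)⁴ = 7.44×10²⁵ W.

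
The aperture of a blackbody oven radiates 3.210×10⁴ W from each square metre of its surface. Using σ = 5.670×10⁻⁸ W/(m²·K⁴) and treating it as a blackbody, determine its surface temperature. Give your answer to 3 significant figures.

T ≈ 867 K

I = σT⁴, so T = (I/σ)^(1/4) = (3.210×10⁴/(5.670×10⁻⁸))^(1/4) = 867 K.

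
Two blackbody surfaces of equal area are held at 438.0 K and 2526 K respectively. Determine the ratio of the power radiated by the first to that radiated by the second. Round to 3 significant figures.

With equal areas, P₁/P₂ = (T₁/T₂)⁴ = (438.0/2526)⁴ = 9.04×10⁻⁴.

P₁/P₂ ≈ 9.04×10⁻⁴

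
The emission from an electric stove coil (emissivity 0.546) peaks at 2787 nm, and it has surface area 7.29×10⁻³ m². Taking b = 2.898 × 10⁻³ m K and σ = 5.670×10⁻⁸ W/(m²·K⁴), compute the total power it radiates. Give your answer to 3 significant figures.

Wien's law: T = b/λ_max = 2.898×10⁻³/2.787×10⁻⁶ = 1039.83 K.
Area A = 7.29×10⁻³ m².
Then P = εσAT⁴ = 0.546×5.670×10⁻⁸×7.29×10⁻³×(1039.83)⁴ = 264 W.

P ≈ 264 W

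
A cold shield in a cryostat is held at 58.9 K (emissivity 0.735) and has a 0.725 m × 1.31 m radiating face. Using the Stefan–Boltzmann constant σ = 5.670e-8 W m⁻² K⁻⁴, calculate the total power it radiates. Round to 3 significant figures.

Area A = 0.725 × 1.31 = 0.94975 m².
P = εσAT⁴ = 0.735 × 5.670×10⁻⁸ × 0.94975 × (58.9)⁴ = 0.476 W.

P ≈ 0.476 W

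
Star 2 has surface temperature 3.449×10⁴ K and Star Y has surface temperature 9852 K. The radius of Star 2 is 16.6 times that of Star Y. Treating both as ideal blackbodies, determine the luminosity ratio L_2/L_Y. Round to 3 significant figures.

L ∝ R²T⁴, so L_2/L_Y = (R_2/R_Y)²(T_2/T_Y)⁴ = (16.6)² × (3.449×10⁴/9852)⁴ = 275.56 × 150.202 = 4.14×10⁴.

L_2/L_Y ≈ 4.14×10⁴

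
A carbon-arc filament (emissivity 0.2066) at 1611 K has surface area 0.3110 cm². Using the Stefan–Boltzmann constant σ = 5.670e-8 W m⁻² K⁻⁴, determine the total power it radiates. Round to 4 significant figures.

Area A = 0.3110 cm² = 3.110×10⁻⁵ m².
P = εσAT⁴ = 0.2066 × 5.670×10⁻⁸ × 3.110×10⁻⁵ × (1611)⁴ = 2.454 W.

P ≈ 2.454 W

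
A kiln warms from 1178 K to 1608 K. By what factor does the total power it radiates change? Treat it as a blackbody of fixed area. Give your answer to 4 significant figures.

P₂/P₁ ≈ 3.472

P ∝ T⁴, so P₂/P₁ = (T₂/T₁)⁴ = (1608/1178)⁴ = (1.36503)⁴ = 3.472.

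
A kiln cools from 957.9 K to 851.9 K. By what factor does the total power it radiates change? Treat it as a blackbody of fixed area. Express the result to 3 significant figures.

P ∝ T⁴, so P₂/P₁ = (T₂/T₁)⁴ = (851.9/957.9)⁴ = (0.889341)⁴ = 0.626.

P₂/P₁ ≈ 0.626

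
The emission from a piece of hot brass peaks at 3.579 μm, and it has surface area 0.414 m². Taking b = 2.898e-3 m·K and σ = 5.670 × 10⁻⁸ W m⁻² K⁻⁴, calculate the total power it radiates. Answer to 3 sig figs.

Wien's law: T = b/λ_max = 2.898×10⁻³/3.579×10⁻⁶ = 809.723 K.
Area A = 0.414 m².
Then P = σAT⁴ = 5.670×10⁻⁸×0.414×(809.723)⁴ = 1.01×10⁴ W.

P ≈ 1.01×10⁴ W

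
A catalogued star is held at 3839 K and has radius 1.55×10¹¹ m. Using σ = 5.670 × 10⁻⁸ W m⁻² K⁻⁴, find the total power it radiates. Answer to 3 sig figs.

P ≈ 3.72×10³⁰ W

Surface area A = 4πR² = 4π(1.55×10¹¹ m)² = 3.01907×10²³ m².
P = σAT⁴ = 5.670×10⁻⁸ × 3.01907×10²³ × (3839)⁴ = 3.72×10³⁰ W.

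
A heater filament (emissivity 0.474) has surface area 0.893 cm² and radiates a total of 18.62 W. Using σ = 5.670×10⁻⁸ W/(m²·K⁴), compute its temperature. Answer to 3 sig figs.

T ≈ 1.67×10³ K

Area A = 0.893 cm² = 8.93×10⁻⁵ m².
P = εσAT⁴ ⇒ T = (P/(εσA))^(1/4) = (18.62/(0.474×5.670×10⁻⁸×8.93×10⁻⁵))^(1/4) = 1.67×10³ K.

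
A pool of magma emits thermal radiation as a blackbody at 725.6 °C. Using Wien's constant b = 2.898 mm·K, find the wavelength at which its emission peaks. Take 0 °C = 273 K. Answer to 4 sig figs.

λ_max ≈ 2902 nm

T = 725.6 °C + 273 = 998.6 K.
Wien's displacement law: λ_max = b/T = (2.898×10⁻³ m·K)/(998.6 K) = 2.9021×10⁻⁶ m.
That is 2902 nm, in the infrared range.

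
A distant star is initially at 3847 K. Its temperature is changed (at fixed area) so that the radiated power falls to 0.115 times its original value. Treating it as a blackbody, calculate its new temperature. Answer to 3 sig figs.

T₂ ≈ 2.24×10³ K

P ∝ T⁴, so T₂/T₁ = (P₂/P₁)^(1/4) = (0.115)^(1/4) = 0.582337.
T₂ = 3847 × 0.582337 = 2.24×10³ K.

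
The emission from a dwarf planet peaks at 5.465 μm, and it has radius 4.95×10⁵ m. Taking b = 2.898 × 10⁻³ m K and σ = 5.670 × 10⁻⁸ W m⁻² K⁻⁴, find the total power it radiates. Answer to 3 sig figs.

Wien's law: T = b/λ_max = 2.898×10⁻³/5.465×10⁻⁶ = 530.284 K.
Surface area A = 4πR² = 4π(4.95×10⁵ m)² = 3.07907×10¹² m².
Then P = σAT⁴ = 5.670×10⁻⁸×3.07907×10¹²×(530.284)⁴ = 1.38×10¹⁶ W.

P ≈ 1.38×10¹⁶ W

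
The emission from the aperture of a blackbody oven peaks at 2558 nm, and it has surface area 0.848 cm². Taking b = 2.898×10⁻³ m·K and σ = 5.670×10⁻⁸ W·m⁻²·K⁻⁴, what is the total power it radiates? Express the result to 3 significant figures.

P ≈ 7.92 W

Wien's law: T = b/λ_max = 2.898×10⁻³/2.558×10⁻⁶ = 1132.92 K.
Area A = 0.848 cm² = 8.48×10⁻⁵ m².
Then P = σAT⁴ = 5.670×10⁻⁸×8.48×10⁻⁵×(1132.92)⁴ = 7.92 W.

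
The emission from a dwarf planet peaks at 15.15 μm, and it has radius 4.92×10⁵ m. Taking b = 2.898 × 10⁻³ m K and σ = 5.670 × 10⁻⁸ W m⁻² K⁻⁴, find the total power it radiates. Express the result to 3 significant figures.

Wien's law: T = b/λ_max = 2.898×10⁻³/1.515×10⁻⁵ = 191.287 K.
Surface area A = 4πR² = 4π(4.92×10⁵ m)² = 3.04187×10¹² m².
Then P = σAT⁴ = 5.670×10⁻⁸×3.04187×10¹²×(191.287)⁴ = 2.31×10¹⁴ W.

P ≈ 2.31×10¹⁴ W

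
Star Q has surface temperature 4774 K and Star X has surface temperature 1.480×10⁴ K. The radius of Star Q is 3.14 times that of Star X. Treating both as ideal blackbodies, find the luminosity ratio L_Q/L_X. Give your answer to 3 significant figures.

L_Q/L_X ≈ 0.107

L ∝ R²T⁴, so L_Q/L_X = (R_Q/R_X)²(T_Q/T_X)⁴ = (3.14)² × (4774/1.480×10⁴)⁴ = 9.8596 × 0.0108264 = 0.107.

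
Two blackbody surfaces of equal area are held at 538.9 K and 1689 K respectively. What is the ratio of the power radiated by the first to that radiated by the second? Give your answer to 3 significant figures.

P₁/P₂ ≈ 0.0104

With equal areas, P₁/P₂ = (T₁/T₂)⁴ = (538.9/1689)⁴ = 0.0104.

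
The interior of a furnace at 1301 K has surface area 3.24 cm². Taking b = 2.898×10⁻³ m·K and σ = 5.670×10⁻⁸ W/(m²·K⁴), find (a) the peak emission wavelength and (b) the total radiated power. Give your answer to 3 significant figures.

(a) λ_max = b/T = 2.898×10⁻³/1301 = 2.228×10⁻⁶ m = 2.23×10³ nm.
Area A = 3.24 cm² = 3.24×10⁻⁴ m².
(b) P = σAT⁴ = 5.670×10⁻⁸×3.24×10⁻⁴×(1301)⁴ = 52.6 W.

λ_max ≈ 2.23×10³ nm; P ≈ 52.6 W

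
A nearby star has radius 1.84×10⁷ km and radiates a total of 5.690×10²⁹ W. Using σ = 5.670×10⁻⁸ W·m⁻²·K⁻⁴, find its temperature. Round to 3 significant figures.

Surface area A = 4πR² = 4π(1.84×10¹⁰ m)² = 4.25447×10²¹ m².
P = σAT⁴ ⇒ T = (P/(σA))^(1/4) = (5.690×10²⁹/(5.670×10⁻⁸×4.25447×10²¹))^(1/4) = 6.97×10³ K.

T ≈ 6.97×10³ K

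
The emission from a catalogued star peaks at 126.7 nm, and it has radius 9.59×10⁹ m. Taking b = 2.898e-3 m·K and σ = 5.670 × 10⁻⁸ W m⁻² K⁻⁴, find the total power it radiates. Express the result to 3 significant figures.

Wien's law: T = b/λ_max = 2.898×10⁻³/1.267×10⁻⁷ = 22872.9 K.
Surface area A = 4πR² = 4π(9.59×10⁹ m)² = 1.15571×10²¹ m².
Then P = σAT⁴ = 5.670×10⁻⁸×1.15571×10²¹×(22872.9)⁴ = 1.79×10³¹ W.

P ≈ 1.79×10³¹ W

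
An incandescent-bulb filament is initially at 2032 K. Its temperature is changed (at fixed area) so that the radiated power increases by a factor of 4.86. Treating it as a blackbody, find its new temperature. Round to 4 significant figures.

P ∝ T⁴, so T₂/T₁ = (P₂/P₁)^(1/4) = (4.86)^(1/4) = 1.48477.
T₂ = 2032 × 1.48477 = 3017 K.

T₂ ≈ 3017 K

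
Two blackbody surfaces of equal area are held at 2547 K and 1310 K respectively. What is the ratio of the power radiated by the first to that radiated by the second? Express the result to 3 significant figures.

With equal areas, P₁/P₂ = (T₁/T₂)⁴ = (2547/1310)⁴ = 14.3.

P₁/P₂ ≈ 14.3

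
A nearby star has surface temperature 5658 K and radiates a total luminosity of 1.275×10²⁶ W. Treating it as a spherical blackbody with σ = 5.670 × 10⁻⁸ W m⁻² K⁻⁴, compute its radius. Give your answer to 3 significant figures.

L = 4πR²σT⁴ ⇒ R = √(L/(4πσT⁴)).
σT⁴ = 5.81079×10⁷ W/m², so R = √(1.275×10²⁶/(4π×5.81079×10⁷)) = 4.18×10⁸ m.

R ≈ 4.18×10⁸ m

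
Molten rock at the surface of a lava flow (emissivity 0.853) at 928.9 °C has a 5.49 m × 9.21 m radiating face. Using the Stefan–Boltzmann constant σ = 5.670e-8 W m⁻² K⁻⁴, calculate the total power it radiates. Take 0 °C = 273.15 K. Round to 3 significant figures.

P ≈ 5.11×10⁶ W

T = 928.9 °C + 273.15 = 1202.05 K.
Area A = 5.49 × 9.21 = 50.5629 m².
P = εσAT⁴ = 0.853 × 5.670×10⁻⁸ × 50.5629 × (1202.05)⁴ = 5.11×10⁶ W.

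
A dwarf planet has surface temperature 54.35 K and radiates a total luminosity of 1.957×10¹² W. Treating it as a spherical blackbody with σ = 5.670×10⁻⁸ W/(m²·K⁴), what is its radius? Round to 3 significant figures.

L = 4πR²σT⁴ ⇒ R = √(L/(4πσT⁴)).
σT⁴ = 0.494745 W/m², so R = √(1.957×10¹²/(4π×0.494745)) = 5.61×10⁵ m.

R ≈ 5.61×10⁵ m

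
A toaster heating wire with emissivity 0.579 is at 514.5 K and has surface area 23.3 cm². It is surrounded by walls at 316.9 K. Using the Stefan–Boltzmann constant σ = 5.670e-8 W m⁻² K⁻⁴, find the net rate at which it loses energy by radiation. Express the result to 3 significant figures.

Net loss ≈ 4.59 W

Area A = 23.3 cm² = 2.33×10⁻³ m².
Net radiated power P_net = εσA(T⁴ − T₀⁴) = 0.579×5.670×10⁻⁸×2.33×10⁻³×(514.5⁴ − 316.9⁴).
T⁴ − T₀⁴ = 7.00715×10¹⁰ − 1.00853×10¹⁰ = 5.99862×10¹⁰ K⁴, so P_net = 4.59 W.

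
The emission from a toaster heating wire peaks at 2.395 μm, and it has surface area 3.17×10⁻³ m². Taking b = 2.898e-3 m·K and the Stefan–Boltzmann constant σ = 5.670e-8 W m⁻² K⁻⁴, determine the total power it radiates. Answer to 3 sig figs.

Wien's law: T = b/λ_max = 2.898×10⁻³/2.395×10⁻⁶ = 1210.02 K.
Area A = 3.17×10⁻³ m².
Then P = σAT⁴ = 5.670×10⁻⁸×3.17×10⁻³×(1210.02)⁴ = 385 W.

P ≈ 385 W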